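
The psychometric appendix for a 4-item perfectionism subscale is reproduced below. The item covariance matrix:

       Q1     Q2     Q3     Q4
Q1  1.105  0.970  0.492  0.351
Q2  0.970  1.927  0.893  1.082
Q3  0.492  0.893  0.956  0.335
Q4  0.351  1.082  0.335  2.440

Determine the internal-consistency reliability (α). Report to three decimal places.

α = 0.749

Σσᵢ² = 1.105 + 1.927 + 0.956 + 2.440 = 6.428
Sum of the distinct covariances = 4.123
total variance = 6.428 + 2 × 4.123 = 14.674
α = (k/(k−1))·(1 − Σσᵢ²/total variance) = (4/3)·(1 − 6.428/14.674) = 0.749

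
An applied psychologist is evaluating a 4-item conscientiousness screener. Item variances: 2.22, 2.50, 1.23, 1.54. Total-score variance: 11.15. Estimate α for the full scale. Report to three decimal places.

ΣVar(i) = 2.22 + 2.50 + 1.23 + 1.54 = 7.49
α = (k/(k−1))·(1 − ΣVar(i)/Var(T)) = (4/3)·(1 − 7.49/11.15) = 0.438

α = 0.438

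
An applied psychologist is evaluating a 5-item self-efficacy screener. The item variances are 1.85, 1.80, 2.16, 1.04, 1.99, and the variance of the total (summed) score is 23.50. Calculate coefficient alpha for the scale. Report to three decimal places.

Σσ²ᵢ = 1.85 + 1.80 + 2.16 + 1.04 + 1.99 = 8.84
α = (k/(k−1))·(1 − Σσ²ᵢ/Var(T)) = (5/4)·(1 − 8.84/23.50) = 0.780

α = 0.780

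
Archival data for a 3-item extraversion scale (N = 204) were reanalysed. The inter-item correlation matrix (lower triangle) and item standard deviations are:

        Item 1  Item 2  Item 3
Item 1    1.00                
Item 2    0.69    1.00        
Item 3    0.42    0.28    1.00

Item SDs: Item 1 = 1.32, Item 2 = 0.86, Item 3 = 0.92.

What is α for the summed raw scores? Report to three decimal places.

Σσ²ᵢ = 1.32² + 0.86² + 0.92² = 3.3284
Covariances σ_ij = r_ij · s_i · s_j:
  σ(Item 1,Item 2) = 0.69 × 1.32 × 0.86 = 0.7833
  σ(Item 1,Item 3) = 0.42 × 1.32 × 0.92 = 0.5100
  σ(Item 2,Item 3) = 0.28 × 0.86 × 0.92 = 0.2215
σ²_T = Σσ²ᵢ + 2·Σσ_ij = 3.3284 + 2 × 1.5148 = 6.3580
α = (3/2)·(1 − 3.3284/6.3580) = 0.715

α = 0.715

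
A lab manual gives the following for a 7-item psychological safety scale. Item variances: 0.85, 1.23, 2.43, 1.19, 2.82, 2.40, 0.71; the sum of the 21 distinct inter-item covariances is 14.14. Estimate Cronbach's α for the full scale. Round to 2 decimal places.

α = 0.83

Σσ²ᵢ = 0.85 + 1.23 + 2.43 + 1.19 + 2.82 + 2.40 + 0.71 = 11.63
Sum of distinct covariances = 14.14
Var(T) = Σσ²ᵢ + 2·Σcov = 11.63 + 2 × 14.14 = 39.91
α = (7/6)·(1 − 11.63/39.91) = 0.83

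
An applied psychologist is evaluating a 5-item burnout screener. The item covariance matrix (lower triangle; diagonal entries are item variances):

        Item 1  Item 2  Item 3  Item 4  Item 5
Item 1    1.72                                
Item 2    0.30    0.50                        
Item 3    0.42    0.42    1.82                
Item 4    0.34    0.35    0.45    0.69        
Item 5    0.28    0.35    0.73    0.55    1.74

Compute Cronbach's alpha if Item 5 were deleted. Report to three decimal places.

α = 0.654

Remaining items: Item 1, Item 2, Item 3, Item 4 (k = 4).
ΣVar(i) = 1.72 + 0.50 + 1.82 + 0.69 = 4.73
Var(T) = 4.73 + 2 × 2.28 = 9.29
α (item deleted) = (4/3)·(1 − 4.73/9.29) = 0.654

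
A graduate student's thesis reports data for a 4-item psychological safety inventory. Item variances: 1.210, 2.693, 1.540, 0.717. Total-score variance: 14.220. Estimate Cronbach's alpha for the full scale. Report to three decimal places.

Cronbach's alpha = 0.756

Σσ²ᵢ = 1.210 + 2.693 + 1.540 + 0.717 = 6.160
α = (k/(k−1))·(1 − Σσ²ᵢ/Var(T)) = (4/3)·(1 − 6.160/14.220) = 0.756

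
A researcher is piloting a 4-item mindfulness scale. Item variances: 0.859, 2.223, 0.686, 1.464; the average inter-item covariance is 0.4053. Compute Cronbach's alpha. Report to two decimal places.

Cronbach's alpha = 0.64

Σσ²ᵢ = 0.859 + 2.223 + 0.686 + 1.464 = 5.232
Sum of the 6 distinct covariances = 6 × 0.4053 = 2.4318
Var(T) = Σσ²ᵢ + 2·Σcov = 5.232 + 2 × 2.4318 = 10.0956
α = (4/3)·(1 − 5.232/10.0956) = 0.64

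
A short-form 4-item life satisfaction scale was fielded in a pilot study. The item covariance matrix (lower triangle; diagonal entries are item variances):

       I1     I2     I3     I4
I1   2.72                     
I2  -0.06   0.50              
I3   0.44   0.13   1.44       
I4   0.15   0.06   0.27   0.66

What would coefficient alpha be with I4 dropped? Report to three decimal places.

coefficient alpha = 0.269

Remaining items: I1, I2, I3 (k = 3).
sum of item variances = 2.72 + 0.50 + 1.44 = 4.66
σ²_total = 4.66 + 2 × 0.51 = 5.68
α (item deleted) = (3/2)·(1 − 4.66/5.68) = 0.269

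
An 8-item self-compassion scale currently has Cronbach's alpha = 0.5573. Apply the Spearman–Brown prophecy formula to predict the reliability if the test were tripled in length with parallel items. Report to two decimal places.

Length factor m = 3
α' = m·α / (1 + (m−1)·α)
   = 3 × 0.5573 / (1 + (3 − 1) × 0.5573)
   = 1.6719 / 2.1146 = 0.79

predicted reliability = 0.79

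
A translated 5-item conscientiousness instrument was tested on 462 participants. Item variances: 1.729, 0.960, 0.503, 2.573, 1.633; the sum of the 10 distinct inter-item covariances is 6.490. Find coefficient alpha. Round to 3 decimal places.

ΣVar(i) = 1.729 + 0.960 + 0.503 + 2.573 + 1.633 = 7.398
Sum of distinct covariances = 6.490
σ²_T = ΣVar(i) + 2·Σcov = 7.398 + 2 × 6.490 = 20.378
α = (5/4)·(1 − 7.398/20.378) = 0.796

coefficient alpha = 0.796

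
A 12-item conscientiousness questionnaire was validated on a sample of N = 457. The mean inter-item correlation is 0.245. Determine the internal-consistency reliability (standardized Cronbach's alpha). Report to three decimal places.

standardized Cronbach's alpha = 0.796

Standardized α = k·r̄ / (1 + (k−1)·r̄) = 12 × 0.245 / (1 + 11 × 0.245)
  = 2.9400 / 3.6950 = 0.796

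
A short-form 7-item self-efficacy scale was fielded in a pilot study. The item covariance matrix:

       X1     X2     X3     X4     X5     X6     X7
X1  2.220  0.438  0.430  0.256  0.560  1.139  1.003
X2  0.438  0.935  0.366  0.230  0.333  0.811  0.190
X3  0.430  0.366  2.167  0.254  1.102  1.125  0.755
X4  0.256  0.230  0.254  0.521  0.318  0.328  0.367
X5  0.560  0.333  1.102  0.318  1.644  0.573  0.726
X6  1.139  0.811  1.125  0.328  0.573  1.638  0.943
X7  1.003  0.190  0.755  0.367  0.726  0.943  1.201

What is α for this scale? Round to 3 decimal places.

Σσ²ᵢ = 2.220 + 0.935 + 2.167 + 0.521 + 1.644 + 1.638 + 1.201 = 10.326
Sum of the distinct covariances = 12.247
Var(T) = 10.326 + 2 × 12.247 = 34.820
α = (k/(k−1))·(1 − Σσ²ᵢ/Var(T)) = (7/6)·(1 − 10.326/34.820) = 0.821

α = 0.821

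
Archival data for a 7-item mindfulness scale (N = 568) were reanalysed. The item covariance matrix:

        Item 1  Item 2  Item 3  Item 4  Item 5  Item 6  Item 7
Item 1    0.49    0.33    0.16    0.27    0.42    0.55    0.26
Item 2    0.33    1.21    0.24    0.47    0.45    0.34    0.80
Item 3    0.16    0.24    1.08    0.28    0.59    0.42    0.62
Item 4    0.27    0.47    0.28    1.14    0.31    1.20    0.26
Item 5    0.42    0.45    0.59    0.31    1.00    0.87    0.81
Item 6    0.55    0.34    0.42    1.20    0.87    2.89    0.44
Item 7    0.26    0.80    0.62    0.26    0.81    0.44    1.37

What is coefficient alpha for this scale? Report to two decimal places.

Σσᵢ² = 0.49 + 1.21 + 1.08 + 1.14 + 1.00 + 2.89 + 1.37 = 9.18
Sum of off-diagonal covariances = 10.09
σ²_T = 9.18 + 2 × 10.09 = 29.36
α = (k/(k−1))·(1 − Σσᵢ²/σ²_T) = (7/6)·(1 − 9.18/29.36) = 0.80

coefficient alpha = 0.80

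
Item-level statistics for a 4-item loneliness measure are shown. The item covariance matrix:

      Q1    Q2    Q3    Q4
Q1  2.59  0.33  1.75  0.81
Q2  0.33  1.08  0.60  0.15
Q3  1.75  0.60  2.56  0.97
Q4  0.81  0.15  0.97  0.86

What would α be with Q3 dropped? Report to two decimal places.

α = 0.54

Remaining items: Q1, Q2, Q4 (k = 3).
Σσ²ᵢ = 2.59 + 1.08 + 0.86 = 4.53
σ²_T = 4.53 + 2 × 1.29 = 7.11
α (item deleted) = (3/2)·(1 − 4.53/7.11) = 0.54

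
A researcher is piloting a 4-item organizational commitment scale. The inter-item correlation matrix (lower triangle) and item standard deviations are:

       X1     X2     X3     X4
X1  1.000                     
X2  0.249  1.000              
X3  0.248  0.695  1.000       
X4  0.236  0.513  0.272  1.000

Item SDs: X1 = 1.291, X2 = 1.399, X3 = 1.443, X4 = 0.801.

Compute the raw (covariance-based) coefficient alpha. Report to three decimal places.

α = 0.694

Σσ²ᵢ = 1.291² + 1.399² + 1.443² + 0.801² = 6.3477
Covariances σ_ij = r_ij · s_i · s_j:
  σ(X1,X2) = 0.249 × 1.291 × 1.399 = 0.4497
  σ(X1,X3) = 0.248 × 1.291 × 1.443 = 0.4620
  σ(X1,X4) = 0.236 × 1.291 × 0.801 = 0.2440
  σ(X2,X3) = 0.695 × 1.399 × 1.443 = 1.4030
  σ(X2,X4) = 0.513 × 1.399 × 0.801 = 0.5749
  σ(X3,X4) = 0.272 × 1.443 × 0.801 = 0.3144
σ²_T = Σσ²ᵢ + 2·Σσ_ij = 6.3477 + 2 × 3.4480 = 13.2437
α = (4/3)·(1 − 6.3477/13.2437) = 0.694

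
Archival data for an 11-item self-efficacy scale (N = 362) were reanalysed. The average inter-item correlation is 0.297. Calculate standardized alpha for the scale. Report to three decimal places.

Standardized α = k·r̄ / (1 + (k−1)·r̄) = 11 × 0.297 / (1 + 10 × 0.297)
  = 3.2670 / 3.9700 = 0.823

standardized alpha = 0.823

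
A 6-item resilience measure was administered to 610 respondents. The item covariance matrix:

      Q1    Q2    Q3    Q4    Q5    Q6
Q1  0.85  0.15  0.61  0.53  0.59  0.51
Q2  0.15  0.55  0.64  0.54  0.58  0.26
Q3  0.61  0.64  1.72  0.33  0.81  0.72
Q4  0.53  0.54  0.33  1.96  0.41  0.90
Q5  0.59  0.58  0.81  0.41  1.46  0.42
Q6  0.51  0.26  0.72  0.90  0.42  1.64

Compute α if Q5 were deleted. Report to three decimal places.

Remaining items: Q1, Q2, Q3, Q4, Q6 (k = 5).
Σσ²ᵢ = 0.85 + 0.55 + 1.72 + 1.96 + 1.64 = 6.72
total variance = 6.72 + 2 × 5.19 = 17.10
α (item deleted) = (5/4)·(1 − 6.72/17.10) = 0.759

α = 0.759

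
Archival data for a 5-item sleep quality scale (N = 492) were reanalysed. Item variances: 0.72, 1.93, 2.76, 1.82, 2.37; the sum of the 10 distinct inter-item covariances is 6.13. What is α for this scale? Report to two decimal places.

α = 0.70

Σσᵢ² = 0.72 + 1.93 + 2.76 + 1.82 + 2.37 = 9.60
Sum of distinct covariances = 6.13
σ²_T = Σσᵢ² + 2·Σcov = 9.60 + 2 × 6.13 = 21.86
α = (5/4)·(1 − 9.60/21.86) = 0.70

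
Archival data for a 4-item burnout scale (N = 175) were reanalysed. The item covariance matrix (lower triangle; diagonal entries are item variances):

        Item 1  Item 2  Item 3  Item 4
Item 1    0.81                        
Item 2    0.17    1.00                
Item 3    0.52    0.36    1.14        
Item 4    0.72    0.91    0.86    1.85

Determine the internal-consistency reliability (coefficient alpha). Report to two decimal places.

sum of item variances = 0.81 + 1.00 + 1.14 + 1.85 = 4.80
Sum of the distinct covariances = 3.54
Var(T) = 4.80 + 2 × 3.54 = 11.88
α = (k/(k−1))·(1 − sum of item variances/Var(T)) = (4/3)·(1 − 4.80/11.88) = 0.79

coefficient alpha = 0.79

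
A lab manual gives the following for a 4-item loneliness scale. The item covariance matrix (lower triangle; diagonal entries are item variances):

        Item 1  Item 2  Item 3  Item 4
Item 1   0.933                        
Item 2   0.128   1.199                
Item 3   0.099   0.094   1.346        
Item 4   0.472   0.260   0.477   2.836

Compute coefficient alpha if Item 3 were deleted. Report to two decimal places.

α = 0.39

Remaining items: Item 1, Item 2, Item 4 (k = 3).
Σσ²ᵢ = 0.933 + 1.199 + 2.836 = 4.968
σ²_T = 4.968 + 2 × 0.860 = 6.688
α (item deleted) = (3/2)·(1 − 4.968/6.688) = 0.39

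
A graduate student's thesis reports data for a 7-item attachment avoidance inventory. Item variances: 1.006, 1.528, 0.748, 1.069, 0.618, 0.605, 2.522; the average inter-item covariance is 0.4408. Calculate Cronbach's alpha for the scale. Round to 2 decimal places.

Cronbach's alpha = 0.81

ΣVar(i) = 1.006 + 1.528 + 0.748 + 1.069 + 0.618 + 0.605 + 2.522 = 8.096
Sum of the 21 distinct covariances = 21 × 0.4408 = 9.2568
Var(T) = ΣVar(i) + 2·Σcov = 8.096 + 2 × 9.2568 = 26.6096
α = (7/6)·(1 − 8.096/26.6096) = 0.81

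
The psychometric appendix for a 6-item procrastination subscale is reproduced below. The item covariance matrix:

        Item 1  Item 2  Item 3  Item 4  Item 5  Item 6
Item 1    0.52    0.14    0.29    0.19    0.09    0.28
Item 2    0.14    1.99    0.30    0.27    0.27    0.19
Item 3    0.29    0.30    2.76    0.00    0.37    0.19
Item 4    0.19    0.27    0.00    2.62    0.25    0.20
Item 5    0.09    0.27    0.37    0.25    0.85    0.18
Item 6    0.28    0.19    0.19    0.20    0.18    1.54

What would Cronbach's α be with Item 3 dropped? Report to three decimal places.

α = 0.442

Remaining items: Item 1, Item 2, Item 4, Item 5, Item 6 (k = 5).
Σσᵢ² = 0.52 + 1.99 + 2.62 + 0.85 + 1.54 = 7.52
σ²_T = 7.52 + 2 × 2.06 = 11.64
α (item deleted) = (5/4)·(1 − 7.52/11.64) = 0.442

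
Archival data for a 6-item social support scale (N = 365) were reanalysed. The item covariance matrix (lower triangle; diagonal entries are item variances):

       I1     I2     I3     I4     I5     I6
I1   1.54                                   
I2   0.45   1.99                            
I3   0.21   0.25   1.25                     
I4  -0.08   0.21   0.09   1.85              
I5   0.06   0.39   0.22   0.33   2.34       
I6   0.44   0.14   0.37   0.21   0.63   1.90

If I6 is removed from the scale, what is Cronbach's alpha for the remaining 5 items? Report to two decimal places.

α = 0.40

Remaining items: I1, I2, I3, I4, I5 (k = 5).
Σσᵢ² = 1.54 + 1.99 + 1.25 + 1.85 + 2.34 = 8.97
Var(T) = 8.97 + 2 × 2.13 = 13.23
α (item deleted) = (5/4)·(1 − 8.97/13.23) = 0.40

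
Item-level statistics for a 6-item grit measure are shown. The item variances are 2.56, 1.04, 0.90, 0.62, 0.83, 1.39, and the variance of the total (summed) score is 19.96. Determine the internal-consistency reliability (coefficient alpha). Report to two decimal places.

ΣVar(i) = 2.56 + 1.04 + 0.90 + 0.62 + 0.83 + 1.39 = 7.34
α = (k/(k−1))·(1 − ΣVar(i)/total variance) = (6/5)·(1 − 7.34/19.96) = 0.76

α = 0.76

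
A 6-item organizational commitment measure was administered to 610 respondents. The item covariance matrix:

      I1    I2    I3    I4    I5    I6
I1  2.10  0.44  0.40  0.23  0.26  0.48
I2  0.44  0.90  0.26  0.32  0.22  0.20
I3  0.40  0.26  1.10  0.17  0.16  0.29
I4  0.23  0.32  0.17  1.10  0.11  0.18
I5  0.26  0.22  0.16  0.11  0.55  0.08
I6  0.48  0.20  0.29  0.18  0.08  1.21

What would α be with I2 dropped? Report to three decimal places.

Remaining items: I1, I3, I4, I5, I6 (k = 5).
Σσ²ᵢ = 2.10 + 1.10 + 1.10 + 0.55 + 1.21 = 6.06
Var(T) = 6.06 + 2 × 2.36 = 10.78
α (item deleted) = (5/4)·(1 − 6.06/10.78) = 0.547

α = 0.547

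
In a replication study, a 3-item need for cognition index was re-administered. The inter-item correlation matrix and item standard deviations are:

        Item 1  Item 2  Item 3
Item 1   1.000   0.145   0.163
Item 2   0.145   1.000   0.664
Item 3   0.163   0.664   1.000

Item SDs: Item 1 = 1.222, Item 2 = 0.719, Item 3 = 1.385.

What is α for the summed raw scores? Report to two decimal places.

Σσ²ᵢ = 1.222² + 0.719² + 1.385² = 3.9285
Covariances σ_ij = r_ij · s_i · s_j:
  σ(Item 1,Item 2) = 0.145 × 1.222 × 0.719 = 0.1274
  σ(Item 1,Item 3) = 0.163 × 1.222 × 1.385 = 0.2759
  σ(Item 2,Item 3) = 0.664 × 0.719 × 1.385 = 0.6612
σ²_T = Σσ²ᵢ + 2·Σσ_ij = 3.9285 + 2 × 1.0645 = 6.0575
α = (3/2)·(1 − 3.9285/6.0575) = 0.53

α = 0.53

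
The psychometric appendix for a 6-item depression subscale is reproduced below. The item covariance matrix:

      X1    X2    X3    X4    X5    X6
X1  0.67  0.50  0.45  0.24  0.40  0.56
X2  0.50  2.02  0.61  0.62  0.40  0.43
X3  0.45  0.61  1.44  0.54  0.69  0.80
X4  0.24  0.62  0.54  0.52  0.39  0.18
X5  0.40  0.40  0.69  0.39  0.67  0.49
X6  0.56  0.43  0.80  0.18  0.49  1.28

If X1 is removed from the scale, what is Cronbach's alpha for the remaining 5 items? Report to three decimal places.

Remaining items: X2, X3, X4, X5, X6 (k = 5).
Σσᵢ² = 2.02 + 1.44 + 0.52 + 0.67 + 1.28 = 5.93
Var(T) = 5.93 + 2 × 5.15 = 16.23
α (item deleted) = (5/4)·(1 − 5.93/16.23) = 0.793

α = 0.793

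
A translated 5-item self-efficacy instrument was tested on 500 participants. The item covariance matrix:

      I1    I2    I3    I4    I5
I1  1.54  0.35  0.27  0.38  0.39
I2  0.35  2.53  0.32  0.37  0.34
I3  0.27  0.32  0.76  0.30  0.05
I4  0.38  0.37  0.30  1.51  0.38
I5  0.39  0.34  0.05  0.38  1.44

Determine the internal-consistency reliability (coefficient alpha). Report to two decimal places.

coefficient alpha = 0.56

ΣVar(i) = 1.54 + 2.53 + 0.76 + 1.51 + 1.44 = 7.78
Sum of the distinct covariances = 3.15
Var(T) = 7.78 + 2 × 3.15 = 14.08
α = (k/(k−1))·(1 − ΣVar(i)/Var(T)) = (5/4)·(1 − 7.78/14.08) = 0.56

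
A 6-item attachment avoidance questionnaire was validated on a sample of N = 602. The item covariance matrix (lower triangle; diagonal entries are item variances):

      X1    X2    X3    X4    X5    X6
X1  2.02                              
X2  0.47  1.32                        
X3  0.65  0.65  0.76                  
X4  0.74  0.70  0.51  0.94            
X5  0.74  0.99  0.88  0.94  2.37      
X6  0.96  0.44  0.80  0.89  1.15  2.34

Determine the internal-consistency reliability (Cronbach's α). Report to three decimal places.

α = 0.843

Σσ²ᵢ = 2.02 + 1.32 + 0.76 + 0.94 + 2.37 + 2.34 = 9.75
Sum of the distinct covariances = 11.51
σ²_T = 9.75 + 2 × 11.51 = 32.77
α = (k/(k−1))·(1 − Σσ²ᵢ/σ²_T) = (6/5)·(1 − 9.75/32.77) = 0.843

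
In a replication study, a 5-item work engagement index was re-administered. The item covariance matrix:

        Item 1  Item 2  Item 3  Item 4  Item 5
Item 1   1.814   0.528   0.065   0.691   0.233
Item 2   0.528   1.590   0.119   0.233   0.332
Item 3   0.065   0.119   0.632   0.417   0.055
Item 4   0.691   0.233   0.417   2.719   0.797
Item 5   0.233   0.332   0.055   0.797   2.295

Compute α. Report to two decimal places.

Σσ²ᵢ = 1.814 + 1.590 + 0.632 + 2.719 + 2.295 = 9.050
Sum of the distinct covariances = 3.470
Var(T) = 9.050 + 2 × 3.470 = 15.990
α = (k/(k−1))·(1 − Σσ²ᵢ/Var(T)) = (5/4)·(1 − 9.050/15.990) = 0.54

α = 0.54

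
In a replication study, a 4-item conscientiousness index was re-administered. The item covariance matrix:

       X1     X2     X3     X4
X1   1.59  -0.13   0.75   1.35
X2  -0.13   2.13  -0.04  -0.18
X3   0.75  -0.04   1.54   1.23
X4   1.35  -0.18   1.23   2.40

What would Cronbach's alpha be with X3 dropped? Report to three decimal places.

Remaining items: X1, X2, X4 (k = 3).
sum of item variances = 1.59 + 2.13 + 2.40 = 6.12
Var(T) = 6.12 + 2 × 1.04 = 8.20
α (item deleted) = (3/2)·(1 − 6.12/8.20) = 0.380

Cronbach's alpha = 0.380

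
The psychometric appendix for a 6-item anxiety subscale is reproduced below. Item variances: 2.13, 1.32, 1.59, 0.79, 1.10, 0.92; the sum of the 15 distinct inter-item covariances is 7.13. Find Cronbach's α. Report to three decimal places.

ΣVar(i) = 2.13 + 1.32 + 1.59 + 0.79 + 1.10 + 0.92 = 7.85
Sum of distinct covariances = 7.13
σ²_total = ΣVar(i) + 2·Σcov = 7.85 + 2 × 7.13 = 22.11
α = (6/5)·(1 − 7.85/22.11) = 0.774

Cronbach's α = 0.774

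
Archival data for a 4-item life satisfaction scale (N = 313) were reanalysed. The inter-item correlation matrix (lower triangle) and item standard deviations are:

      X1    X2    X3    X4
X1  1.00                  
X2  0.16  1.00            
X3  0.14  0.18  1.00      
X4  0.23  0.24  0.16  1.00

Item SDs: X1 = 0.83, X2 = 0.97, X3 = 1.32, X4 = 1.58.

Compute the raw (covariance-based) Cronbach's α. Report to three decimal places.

α = 0.454

Σσ²ᵢ = 0.83² + 0.97² + 1.32² + 1.58² = 5.8686
Covariances σ_ij = r_ij · s_i · s_j:
  σ(X1,X2) = 0.16 × 0.83 × 0.97 = 0.1288
  σ(X1,X3) = 0.14 × 0.83 × 1.32 = 0.1534
  σ(X1,X4) = 0.23 × 0.83 × 1.58 = 0.3016
  σ(X2,X3) = 0.18 × 0.97 × 1.32 = 0.2305
  σ(X2,X4) = 0.24 × 0.97 × 1.58 = 0.3678
  σ(X3,X4) = 0.16 × 1.32 × 1.58 = 0.3337
σ²_T = Σσ²ᵢ + 2·Σσ_ij = 5.8686 + 2 × 1.5158 = 8.9002
α = (4/3)·(1 − 5.8686/8.9002) = 0.454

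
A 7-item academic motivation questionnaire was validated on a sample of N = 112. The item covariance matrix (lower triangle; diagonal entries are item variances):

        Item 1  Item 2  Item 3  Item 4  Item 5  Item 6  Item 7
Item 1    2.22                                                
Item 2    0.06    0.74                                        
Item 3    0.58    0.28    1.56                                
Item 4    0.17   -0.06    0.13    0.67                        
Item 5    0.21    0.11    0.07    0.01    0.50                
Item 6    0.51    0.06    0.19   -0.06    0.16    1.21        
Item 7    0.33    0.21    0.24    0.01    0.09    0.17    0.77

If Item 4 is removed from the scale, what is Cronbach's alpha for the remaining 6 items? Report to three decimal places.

Remaining items: Item 1, Item 2, Item 3, Item 5, Item 6, Item 7 (k = 6).
Σσᵢ² = 2.22 + 0.74 + 1.56 + 0.50 + 1.21 + 0.77 = 7.00
σ²_total = 7.00 + 2 × 3.27 = 13.54
α (item deleted) = (6/5)·(1 − 7.00/13.54) = 0.580

α = 0.580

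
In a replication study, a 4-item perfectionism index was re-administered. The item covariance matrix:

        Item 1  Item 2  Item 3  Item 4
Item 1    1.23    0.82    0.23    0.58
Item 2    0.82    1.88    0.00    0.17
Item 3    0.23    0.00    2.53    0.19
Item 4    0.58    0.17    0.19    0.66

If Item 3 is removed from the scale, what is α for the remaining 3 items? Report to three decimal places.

Remaining items: Item 1, Item 2, Item 4 (k = 3).
ΣVar(i) = 1.23 + 1.88 + 0.66 = 3.77
σ²_T = 3.77 + 2 × 1.57 = 6.91
α (item deleted) = (3/2)·(1 − 3.77/6.91) = 0.682

α = 0.682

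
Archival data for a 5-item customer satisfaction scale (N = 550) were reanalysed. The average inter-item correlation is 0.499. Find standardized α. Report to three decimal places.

Standardized α = k·r̄ / (1 + (k−1)·r̄) = 5 × 0.499 / (1 + 4 × 0.499)
  = 2.4950 / 2.9960 = 0.833

standardized α = 0.833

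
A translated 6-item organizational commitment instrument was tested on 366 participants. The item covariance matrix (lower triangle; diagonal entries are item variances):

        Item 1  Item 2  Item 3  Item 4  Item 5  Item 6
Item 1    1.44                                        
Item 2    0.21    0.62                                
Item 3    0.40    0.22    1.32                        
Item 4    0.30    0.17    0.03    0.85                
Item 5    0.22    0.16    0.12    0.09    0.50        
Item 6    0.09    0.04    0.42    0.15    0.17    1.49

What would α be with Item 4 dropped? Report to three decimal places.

α = 0.541

Remaining items: Item 1, Item 2, Item 3, Item 5, Item 6 (k = 5).
Σσ²ᵢ = 1.44 + 0.62 + 1.32 + 0.50 + 1.49 = 5.37
total variance = 5.37 + 2 × 2.05 = 9.47
α (item deleted) = (5/4)·(1 − 5.37/9.47) = 0.541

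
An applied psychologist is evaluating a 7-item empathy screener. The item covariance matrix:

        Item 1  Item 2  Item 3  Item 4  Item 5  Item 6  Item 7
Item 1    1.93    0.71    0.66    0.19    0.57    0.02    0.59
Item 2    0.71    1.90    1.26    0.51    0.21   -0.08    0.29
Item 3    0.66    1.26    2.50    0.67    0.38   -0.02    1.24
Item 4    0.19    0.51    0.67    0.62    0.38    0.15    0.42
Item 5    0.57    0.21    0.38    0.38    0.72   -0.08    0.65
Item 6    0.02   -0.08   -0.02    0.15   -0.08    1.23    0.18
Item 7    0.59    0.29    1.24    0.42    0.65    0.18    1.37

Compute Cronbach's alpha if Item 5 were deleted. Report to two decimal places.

Remaining items: Item 1, Item 2, Item 3, Item 4, Item 6, Item 7 (k = 6).
ΣVar(i) = 1.93 + 1.90 + 2.50 + 0.62 + 1.23 + 1.37 = 9.55
σ²_T = 9.55 + 2 × 6.79 = 23.13
α (item deleted) = (6/5)·(1 − 9.55/23.13) = 0.70

α = 0.70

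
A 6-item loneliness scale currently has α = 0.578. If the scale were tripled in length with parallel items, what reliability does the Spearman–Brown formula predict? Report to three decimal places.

Length factor m = 3
α' = m·α / (1 + (m−1)·α)
   = 3 × 0.578 / (1 + (3 − 1) × 0.578)
   = 1.7340 / 2.1560 = 0.804

predicted reliability = 0.804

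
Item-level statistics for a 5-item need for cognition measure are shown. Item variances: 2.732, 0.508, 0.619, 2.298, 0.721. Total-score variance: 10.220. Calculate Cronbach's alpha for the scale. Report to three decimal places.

Σσᵢ² = 2.732 + 0.508 + 0.619 + 2.298 + 0.721 = 6.878
α = (k/(k−1))·(1 − Σσᵢ²/total variance) = (5/4)·(1 − 6.878/10.220) = 0.409

Cronbach's alpha = 0.409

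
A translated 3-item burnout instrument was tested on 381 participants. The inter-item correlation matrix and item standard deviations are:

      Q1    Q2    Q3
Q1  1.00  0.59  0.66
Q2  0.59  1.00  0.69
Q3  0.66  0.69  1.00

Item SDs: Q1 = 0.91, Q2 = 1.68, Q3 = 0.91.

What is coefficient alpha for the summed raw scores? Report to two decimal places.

coefficient alpha = 0.79

Σσ²ᵢ = 0.91² + 1.68² + 0.91² = 4.4786
Covariances σ_ij = r_ij · s_i · s_j:
  σ(Q1,Q2) = 0.59 × 0.91 × 1.68 = 0.9020
  σ(Q1,Q3) = 0.66 × 0.91 × 0.91 = 0.5465
  σ(Q2,Q3) = 0.69 × 1.68 × 0.91 = 1.0549
σ²_T = Σσ²ᵢ + 2·Σσ_ij = 4.4786 + 2 × 2.5034 = 9.4854
α = (3/2)·(1 − 4.4786/9.4854) = 0.79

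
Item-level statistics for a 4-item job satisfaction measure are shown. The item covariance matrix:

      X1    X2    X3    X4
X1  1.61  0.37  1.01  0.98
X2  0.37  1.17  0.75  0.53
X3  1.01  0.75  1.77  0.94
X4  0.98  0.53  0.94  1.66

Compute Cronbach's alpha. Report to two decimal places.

α = 0.79

ΣVar(i) = 1.61 + 1.17 + 1.77 + 1.66 = 6.21
Sum of the distinct covariances = 4.58
σ²_T = 6.21 + 2 × 4.58 = 15.37
α = (k/(k−1))·(1 − ΣVar(i)/σ²_T) = (4/3)·(1 − 6.21/15.37) = 0.79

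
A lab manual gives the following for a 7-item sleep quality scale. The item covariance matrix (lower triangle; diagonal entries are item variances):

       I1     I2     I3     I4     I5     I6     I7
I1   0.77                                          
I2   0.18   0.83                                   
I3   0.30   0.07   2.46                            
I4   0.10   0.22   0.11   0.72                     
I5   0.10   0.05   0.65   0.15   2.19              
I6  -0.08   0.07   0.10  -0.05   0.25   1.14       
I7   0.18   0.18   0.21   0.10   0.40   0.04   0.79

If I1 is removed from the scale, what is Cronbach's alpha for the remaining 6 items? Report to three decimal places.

Remaining items: I2, I3, I4, I5, I6, I7 (k = 6).
Σσᵢ² = 0.83 + 2.46 + 0.72 + 2.19 + 1.14 + 0.79 = 8.13
σ²_total = 8.13 + 2 × 2.55 = 13.23
α (item deleted) = (6/5)·(1 − 8.13/13.23) = 0.463

α = 0.463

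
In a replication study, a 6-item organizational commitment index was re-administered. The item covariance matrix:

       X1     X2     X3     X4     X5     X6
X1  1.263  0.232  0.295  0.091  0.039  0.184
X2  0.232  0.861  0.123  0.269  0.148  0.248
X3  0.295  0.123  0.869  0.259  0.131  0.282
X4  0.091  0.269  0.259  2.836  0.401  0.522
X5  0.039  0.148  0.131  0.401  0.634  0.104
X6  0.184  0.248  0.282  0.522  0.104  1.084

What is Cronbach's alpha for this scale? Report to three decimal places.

α = 0.562

Σσ²ᵢ = 1.263 + 0.861 + 0.869 + 2.836 + 0.634 + 1.084 = 7.547
Sum of off-diagonal covariances = 3.328
Var(T) = 7.547 + 2 × 3.328 = 14.203
α = (k/(k−1))·(1 − Σσ²ᵢ/Var(T)) = (6/5)·(1 − 7.547/14.203) = 0.562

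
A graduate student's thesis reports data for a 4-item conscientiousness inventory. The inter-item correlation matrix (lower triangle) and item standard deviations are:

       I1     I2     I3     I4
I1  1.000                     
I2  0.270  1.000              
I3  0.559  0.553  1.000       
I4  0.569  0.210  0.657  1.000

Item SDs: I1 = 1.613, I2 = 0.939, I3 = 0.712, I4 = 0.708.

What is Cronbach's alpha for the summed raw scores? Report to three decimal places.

Σσ²ᵢ = 1.613² + 0.939² + 0.712² + 0.708² = 4.4917
Covariances σ_ij = r_ij · s_i · s_j:
  σ(I1,I2) = 0.270 × 1.613 × 0.939 = 0.4089
  σ(I1,I3) = 0.559 × 1.613 × 0.712 = 0.6420
  σ(I1,I4) = 0.569 × 1.613 × 0.708 = 0.6498
  σ(I2,I3) = 0.553 × 0.939 × 0.712 = 0.3697
  σ(I2,I4) = 0.210 × 0.939 × 0.708 = 0.1396
  σ(I3,I4) = 0.657 × 0.712 × 0.708 = 0.3312
σ²_T = Σσ²ᵢ + 2·Σσ_ij = 4.4917 + 2 × 2.5412 = 9.5741
α = (4/3)·(1 − 4.4917/9.5741) = 0.708

Cronbach's alpha = 0.708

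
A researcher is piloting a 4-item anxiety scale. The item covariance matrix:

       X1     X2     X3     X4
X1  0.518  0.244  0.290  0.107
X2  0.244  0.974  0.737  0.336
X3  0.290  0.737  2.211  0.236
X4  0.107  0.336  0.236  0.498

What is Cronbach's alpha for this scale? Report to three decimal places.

sum of item variances = 0.518 + 0.974 + 2.211 + 0.498 = 4.201
Σ_{i<j} σ_ij = 1.950
σ²_T = 4.201 + 2 × 1.950 = 8.101
α = (k/(k−1))·(1 − sum of item variances/σ²_T) = (4/3)·(1 − 4.201/8.101) = 0.642

Cronbach's alpha = 0.642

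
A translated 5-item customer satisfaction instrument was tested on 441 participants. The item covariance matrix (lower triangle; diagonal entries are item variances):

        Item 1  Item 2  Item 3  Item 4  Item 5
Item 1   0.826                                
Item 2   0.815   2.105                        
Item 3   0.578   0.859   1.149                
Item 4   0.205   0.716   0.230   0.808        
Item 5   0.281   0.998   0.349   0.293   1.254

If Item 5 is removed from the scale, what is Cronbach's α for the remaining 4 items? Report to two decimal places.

Remaining items: Item 1, Item 2, Item 3, Item 4 (k = 4).
Σσᵢ² = 0.826 + 2.105 + 1.149 + 0.808 = 4.888
σ²_T = 4.888 + 2 × 3.403 = 11.694
α (item deleted) = (4/3)·(1 − 4.888/11.694) = 0.78

Cronbach's α = 0.78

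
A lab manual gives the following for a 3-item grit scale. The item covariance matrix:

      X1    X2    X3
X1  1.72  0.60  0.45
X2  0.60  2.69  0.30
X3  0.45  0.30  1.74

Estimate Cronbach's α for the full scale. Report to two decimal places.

α = 0.46

sum of item variances = 1.72 + 2.69 + 1.74 = 6.15
Σ_{i<j} σ_ij = 1.35
σ²_T = 6.15 + 2 × 1.35 = 8.85
α = (k/(k−1))·(1 − sum of item variances/σ²_T) = (3/2)·(1 − 6.15/8.85) = 0.46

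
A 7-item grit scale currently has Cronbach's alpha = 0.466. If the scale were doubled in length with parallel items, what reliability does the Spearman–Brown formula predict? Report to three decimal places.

predicted reliability = 0.636

Length factor m = 2
α' = m·α / (1 + (m−1)·α)
   = 2 × 0.466 / (1 + (2 − 1) × 0.466)
   = 0.9320 / 1.4660 = 0.636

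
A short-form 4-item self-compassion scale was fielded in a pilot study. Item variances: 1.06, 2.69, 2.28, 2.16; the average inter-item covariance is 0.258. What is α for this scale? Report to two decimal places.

α = 0.37

Σσᵢ² = 1.06 + 2.69 + 2.28 + 2.16 = 8.19
Sum of the 6 distinct covariances = 6 × 0.258 = 1.548
σ²_total = Σσᵢ² + 2·Σcov = 8.19 + 2 × 1.548 = 11.286
α = (4/3)·(1 − 8.19/11.286) = 0.37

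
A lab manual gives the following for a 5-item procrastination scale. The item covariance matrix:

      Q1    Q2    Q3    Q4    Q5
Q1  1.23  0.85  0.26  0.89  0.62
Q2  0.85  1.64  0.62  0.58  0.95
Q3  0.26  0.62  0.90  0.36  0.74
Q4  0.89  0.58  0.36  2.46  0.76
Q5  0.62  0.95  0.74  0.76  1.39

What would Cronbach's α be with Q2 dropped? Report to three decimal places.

α = 0.731

Remaining items: Q1, Q3, Q4, Q5 (k = 4).
Σσ²ᵢ = 1.23 + 0.90 + 2.46 + 1.39 = 5.98
σ²_T = 5.98 + 2 × 3.63 = 13.24
α (item deleted) = (4/3)·(1 − 5.98/13.24) = 0.731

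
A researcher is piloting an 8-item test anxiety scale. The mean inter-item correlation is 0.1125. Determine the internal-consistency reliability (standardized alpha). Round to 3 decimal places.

standardized alpha = 0.503

Standardized α = k·r̄ / (1 + (k−1)·r̄) = 8 × 0.1125 / (1 + 7 × 0.1125)
  = 0.9000 / 1.7875 = 0.503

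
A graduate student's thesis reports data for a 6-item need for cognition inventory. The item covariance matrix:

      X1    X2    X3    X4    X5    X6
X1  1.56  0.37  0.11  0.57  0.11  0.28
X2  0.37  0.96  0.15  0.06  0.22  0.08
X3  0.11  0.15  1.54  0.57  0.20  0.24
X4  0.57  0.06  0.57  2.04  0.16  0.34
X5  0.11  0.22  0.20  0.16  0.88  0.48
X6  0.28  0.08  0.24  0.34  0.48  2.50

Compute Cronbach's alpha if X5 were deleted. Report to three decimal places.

Remaining items: X1, X2, X3, X4, X6 (k = 5).
sum of item variances = 1.56 + 0.96 + 1.54 + 2.04 + 2.50 = 8.60
Var(T) = 8.60 + 2 × 2.77 = 14.14
α (item deleted) = (5/4)·(1 − 8.60/14.14) = 0.490

α = 0.490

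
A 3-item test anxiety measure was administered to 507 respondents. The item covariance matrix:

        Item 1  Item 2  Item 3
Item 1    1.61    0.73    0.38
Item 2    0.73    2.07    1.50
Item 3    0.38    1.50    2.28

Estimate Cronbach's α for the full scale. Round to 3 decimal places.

α = 0.700

sum of item variances = 1.61 + 2.07 + 2.28 = 5.96
Σ_{i<j} σ_ij = 2.61
total variance = 5.96 + 2 × 2.61 = 11.18
α = (k/(k−1))·(1 − sum of item variances/total variance) = (3/2)·(1 − 5.96/11.18) = 0.700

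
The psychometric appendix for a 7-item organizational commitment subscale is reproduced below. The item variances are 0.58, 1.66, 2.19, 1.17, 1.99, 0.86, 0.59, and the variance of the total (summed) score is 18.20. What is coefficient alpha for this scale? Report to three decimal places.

sum of item variances = 0.58 + 1.66 + 2.19 + 1.17 + 1.99 + 0.86 + 0.59 = 9.04
α = (k/(k−1))·(1 − sum of item variances/σ²_total) = (7/6)·(1 − 9.04/18.20) = 0.587

coefficient alpha = 0.587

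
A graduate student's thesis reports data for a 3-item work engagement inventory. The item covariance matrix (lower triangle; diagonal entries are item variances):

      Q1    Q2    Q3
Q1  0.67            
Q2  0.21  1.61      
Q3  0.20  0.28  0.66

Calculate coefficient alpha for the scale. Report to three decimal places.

Σσᵢ² = 0.67 + 1.61 + 0.66 = 2.94
Sum of the distinct covariances = 0.69
total variance = 2.94 + 2 × 0.69 = 4.32
α = (k/(k−1))·(1 − Σσᵢ²/total variance) = (3/2)·(1 − 2.94/4.32) = 0.479

coefficient alpha = 0.479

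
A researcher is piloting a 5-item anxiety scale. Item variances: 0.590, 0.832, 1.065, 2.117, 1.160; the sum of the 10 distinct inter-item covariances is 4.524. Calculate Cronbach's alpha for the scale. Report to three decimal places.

Cronbach's alpha = 0.764

Σσ²ᵢ = 0.590 + 0.832 + 1.065 + 2.117 + 1.160 = 5.764
Sum of distinct covariances = 4.524
total variance = Σσ²ᵢ + 2·Σcov = 5.764 + 2 × 4.524 = 14.812
α = (5/4)·(1 − 5.764/14.812) = 0.764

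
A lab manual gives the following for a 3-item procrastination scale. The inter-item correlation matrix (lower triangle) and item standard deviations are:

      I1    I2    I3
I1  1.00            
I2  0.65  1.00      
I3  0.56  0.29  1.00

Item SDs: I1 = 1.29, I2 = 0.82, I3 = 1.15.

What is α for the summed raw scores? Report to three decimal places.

Σσ²ᵢ = 1.29² + 0.82² + 1.15² = 3.6590
Covariances σ_ij = r_ij · s_i · s_j:
  σ(I1,I2) = 0.65 × 1.29 × 0.82 = 0.6876
  σ(I1,I3) = 0.56 × 1.29 × 1.15 = 0.8308
  σ(I2,I3) = 0.29 × 0.82 × 1.15 = 0.2735
σ²_T = Σσ²ᵢ + 2·Σσ_ij = 3.6590 + 2 × 1.7919 = 7.2428
α = (3/2)·(1 − 3.6590/7.2428) = 0.742

α = 0.742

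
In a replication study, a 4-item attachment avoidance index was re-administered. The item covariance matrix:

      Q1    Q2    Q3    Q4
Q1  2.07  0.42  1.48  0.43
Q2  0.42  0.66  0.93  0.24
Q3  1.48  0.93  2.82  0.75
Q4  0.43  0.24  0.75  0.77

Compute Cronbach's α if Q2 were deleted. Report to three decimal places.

α = 0.727

Remaining items: Q1, Q3, Q4 (k = 3).
Σσᵢ² = 2.07 + 2.82 + 0.77 = 5.66
σ²_T = 5.66 + 2 × 2.66 = 10.98
α (item deleted) = (3/2)·(1 − 5.66/10.98) = 0.727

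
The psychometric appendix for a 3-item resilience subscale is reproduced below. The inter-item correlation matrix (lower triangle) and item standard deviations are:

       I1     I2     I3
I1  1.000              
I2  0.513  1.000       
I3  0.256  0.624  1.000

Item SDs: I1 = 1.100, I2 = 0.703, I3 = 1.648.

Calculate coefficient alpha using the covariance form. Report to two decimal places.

coefficient alpha = 0.63

Σσ²ᵢ = 1.100² + 0.703² + 1.648² = 4.4201
Covariances σ_ij = r_ij · s_i · s_j:
  σ(I1,I2) = 0.513 × 1.100 × 0.703 = 0.3967
  σ(I1,I3) = 0.256 × 1.100 × 1.648 = 0.4641
  σ(I2,I3) = 0.624 × 0.703 × 1.648 = 0.7229
σ²_T = Σσ²ᵢ + 2·Σσ_ij = 4.4201 + 2 × 1.5837 = 7.5875
α = (3/2)·(1 − 4.4201/7.5875) = 0.63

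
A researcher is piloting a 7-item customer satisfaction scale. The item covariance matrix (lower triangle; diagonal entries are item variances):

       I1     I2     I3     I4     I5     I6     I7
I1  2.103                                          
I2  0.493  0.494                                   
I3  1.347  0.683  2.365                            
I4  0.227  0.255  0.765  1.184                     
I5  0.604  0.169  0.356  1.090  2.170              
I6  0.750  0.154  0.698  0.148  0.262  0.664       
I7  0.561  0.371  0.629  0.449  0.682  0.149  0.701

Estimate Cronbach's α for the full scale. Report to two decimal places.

α = 0.81

Σσᵢ² = 2.103 + 0.494 + 2.365 + 1.184 + 2.170 + 0.664 + 0.701 = 9.681
Σ_{i<j} σ_ij = 10.842
σ²_total = 9.681 + 2 × 10.842 = 31.365
α = (k/(k−1))·(1 − Σσᵢ²/σ²_total) = (7/6)·(1 − 9.681/31.365) = 0.81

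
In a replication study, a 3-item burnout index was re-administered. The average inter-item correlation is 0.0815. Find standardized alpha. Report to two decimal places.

Standardized α = k·r̄ / (1 + (k−1)·r̄) = 3 × 0.0815 / (1 + 2 × 0.0815)
  = 0.2445 / 1.1630 = 0.21

standardized alpha = 0.21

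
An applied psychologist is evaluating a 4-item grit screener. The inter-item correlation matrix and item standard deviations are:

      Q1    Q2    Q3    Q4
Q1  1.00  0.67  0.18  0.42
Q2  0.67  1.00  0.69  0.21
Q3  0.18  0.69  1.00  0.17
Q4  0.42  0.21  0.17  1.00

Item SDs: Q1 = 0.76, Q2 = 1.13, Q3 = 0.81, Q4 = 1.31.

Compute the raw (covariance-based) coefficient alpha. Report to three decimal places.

Σσ²ᵢ = 0.76² + 1.13² + 0.81² + 1.31² = 4.2267
Covariances σ_ij = r_ij · s_i · s_j:
  σ(Q1,Q2) = 0.67 × 0.76 × 1.13 = 0.5754
  σ(Q1,Q3) = 0.18 × 0.76 × 0.81 = 0.1108
  σ(Q1,Q4) = 0.42 × 0.76 × 1.31 = 0.4182
  σ(Q2,Q3) = 0.69 × 1.13 × 0.81 = 0.6316
  σ(Q2,Q4) = 0.21 × 1.13 × 1.31 = 0.3109
  σ(Q3,Q4) = 0.17 × 0.81 × 1.31 = 0.1804
σ²_T = Σσ²ᵢ + 2·Σσ_ij = 4.2267 + 2 × 2.2273 = 8.6813
α = (4/3)·(1 − 4.2267/8.6813) = 0.684

α = 0.684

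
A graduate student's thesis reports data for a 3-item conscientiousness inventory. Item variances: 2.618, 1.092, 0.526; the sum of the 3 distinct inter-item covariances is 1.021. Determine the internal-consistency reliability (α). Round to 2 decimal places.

α = 0.49

ΣVar(i) = 2.618 + 1.092 + 0.526 = 4.236
Sum of distinct covariances = 1.021
σ²_total = ΣVar(i) + 2·Σcov = 4.236 + 2 × 1.021 = 6.278
α = (3/2)·(1 − 4.236/6.278) = 0.49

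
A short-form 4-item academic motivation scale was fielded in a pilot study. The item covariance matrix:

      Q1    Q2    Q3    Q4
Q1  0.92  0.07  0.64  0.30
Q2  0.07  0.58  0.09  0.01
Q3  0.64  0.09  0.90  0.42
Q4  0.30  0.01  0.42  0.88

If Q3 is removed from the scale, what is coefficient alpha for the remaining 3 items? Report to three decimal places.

coefficient alpha = 0.363

Remaining items: Q1, Q2, Q4 (k = 3).
Σσᵢ² = 0.92 + 0.58 + 0.88 = 2.38
total variance = 2.38 + 2 × 0.38 = 3.14
α (item deleted) = (3/2)·(1 − 2.38/3.14) = 0.363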